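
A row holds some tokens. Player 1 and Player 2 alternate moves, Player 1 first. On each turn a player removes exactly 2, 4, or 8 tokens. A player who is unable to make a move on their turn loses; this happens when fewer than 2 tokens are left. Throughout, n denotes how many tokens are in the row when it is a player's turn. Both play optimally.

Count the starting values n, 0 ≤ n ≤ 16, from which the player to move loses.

6

Build the W/L table. Terminal = L. A non-terminal position is W if it has a move to some L; otherwise it is L.
n=0: no move → L
n=1: no move → L
n=2: reaches L-position 0 → W
n=3: reaches L-position 1 → W
n=4: reaches L-position 0 → W
n=5: reaches L-position 1 → W
n=6: only reaches 4(W), 2(W), all W → L
n=7: only reaches 5(W), 3(W), all W → L
n=8: reaches L-position 6 → W
n=9: reaches L-position 7 → W
n=10: reaches L-position 6 → W
n=11: reaches L-position 7 → W
n=12: only reaches 10(W), 8(W), 4(W), all W → L
n=13: only reaches 11(W), 9(W), 5(W), all W → L
n=14: reaches L-position 12 → W
n=15: reaches L-position 13 → W
n=16: reaches L-position 12 → W
L entries with 0 ≤ n ≤ 16: n = 0, 1, 6, 7, 12, 13; that makes 6.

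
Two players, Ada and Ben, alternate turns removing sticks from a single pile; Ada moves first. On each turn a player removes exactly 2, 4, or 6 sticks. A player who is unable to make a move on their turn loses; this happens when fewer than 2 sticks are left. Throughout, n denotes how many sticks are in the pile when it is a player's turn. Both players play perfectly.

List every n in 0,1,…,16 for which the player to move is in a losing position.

Positions with no move are L. A position that does have a move is losing for the player to move precisely when every available move leads to a winning position for the opponent. Fill in the labels:
n=0: no move → L
n=1: no move → L
n=2: can move to 0, which is L ⇒ W
n=3: can move to 1, which is L ⇒ W
n=4: can move to 0, which is L ⇒ W
n=5: can move to 1, which is L ⇒ W
n=6: can move to 0, which is L ⇒ W
n=7: can move to 1, which is L ⇒ W
n=8: moves to 6(W), 4(W), 2(W); every one is W ⇒ L
n=9: moves to 7(W), 5(W), 3(W); every one is W ⇒ L
n=10: can move to 8, which is L ⇒ W
n=11: can move to 9, which is L ⇒ W
n=12: can move to 8, which is L ⇒ W
n=13: can move to 9, which is L ⇒ W
n=14: can move to 8, which is L ⇒ W
n=15: can move to 9, which is L ⇒ W
n=16: moves to 14(W), 12(W), 10(W); every one is W ⇒ L
The losing starting values of n are exactly the entries labelled L in this table (5 of them).

0, 1, 8, 9, 16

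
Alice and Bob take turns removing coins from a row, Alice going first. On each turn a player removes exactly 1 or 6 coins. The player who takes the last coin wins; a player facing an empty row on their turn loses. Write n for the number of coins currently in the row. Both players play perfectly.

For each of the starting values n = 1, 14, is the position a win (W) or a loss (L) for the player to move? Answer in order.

1: W, 14: L

Use the standard recursion: the mover loses at a terminal position; elsewhere, the mover wins exactly when some move hands the opponent an L position.
n=0: no move → L
n=1: W (go to 0, an L position)
n=2: L (sole option 1(W) is W)
n=3: W (go to 2, an L position)
n=4: L (sole option 3(W) is W)
n=5: W (go to 4, an L position)
n=6: W (go to 0, an L position)
n=7: L (options 6(W), 1(W) are all W)
n=8: W (go to 7, an L position)
n=9: L (options 8(W), 3(W) are all W)
n=10: W (go to 9, an L position)
n=11: L (options 10(W), 5(W) are all W)
n=12: W (go to 11, an L position)
n=13: W (go to 7, an L position)
n=14: L (options 13(W), 8(W) are all W)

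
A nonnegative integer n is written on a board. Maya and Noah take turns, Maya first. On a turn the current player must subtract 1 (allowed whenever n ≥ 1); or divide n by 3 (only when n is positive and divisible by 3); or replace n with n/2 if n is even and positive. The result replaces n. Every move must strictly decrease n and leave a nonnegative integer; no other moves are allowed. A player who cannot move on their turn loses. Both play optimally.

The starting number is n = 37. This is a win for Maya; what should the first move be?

Build the W/L table. Terminal = L. A non-terminal position is W if it has a move to some L; otherwise it is L.
n=0: no move → L
n=1: →0(L), so W
n=2: →1(W) only, which is W, so L
n=3: →2(L), so W
n=4: →2(L), so W
n=5: →4(W) only, which is W, so L
n=6: →2(L), so W
n=7: →6(W) only, which is W, so L
n=8: →7(L), so W
n=9: →3(W), 8(W) — all W, so L
n=10: →5(L), so W
n=11: →10(W) only, which is W, so L
n=12: →11(L), so W
n=13: →12(W) only, which is W, so L
n=14: →7(L), so W
n=15: →5(L), so W
n=16: →8(W), 15(W) — all W, so L
n=17: →16(L), so W
n=18: →9(L), so W
n=19: →18(W) only, which is W, so L
n=20: →19(L), so W
n=21: →7(L), so W
n=22: →11(L), so W
n=23: →22(W) only, which is W, so L
n=24: →23(L), so W
n=25: →24(W) only, which is W, so L
n=26: →13(L), so W
n=27: →9(L), so W
n=28: →14(W), 27(W) — all W, so L
n=29: →28(L), so W
n=30: →10(W), 15(W), 29(W) — all W, so L
n=31: →30(L), so W
n=32: →16(L), so W
n=33: →11(L), so W
n=34: →17(W), 33(W) — all W, so L
n=35: →34(L), so W
n=36: →12(W), 18(W), 35(W) — all W, so L
n=37: →36(L), so W
From 37, the L positions reachable in one move are: 36.

Move to 36.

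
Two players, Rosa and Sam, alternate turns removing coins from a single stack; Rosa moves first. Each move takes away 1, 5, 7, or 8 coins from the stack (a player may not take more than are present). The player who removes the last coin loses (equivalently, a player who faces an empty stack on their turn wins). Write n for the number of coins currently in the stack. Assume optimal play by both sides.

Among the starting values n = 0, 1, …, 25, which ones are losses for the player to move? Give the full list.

Compute win/loss labels from the base case upward. A position with no move is W. Any other position is W if it can reach an L in one move, else L.
n=0: no move; the opponent has just taken the last coin and therefore loses → W
n=1: the only move is to 0(W), a W ⇒ L
n=2: can move to 1, which is L ⇒ W
n=3: the only move is to 2(W), a W ⇒ L
n=4: can move to 3, which is L ⇒ W
n=5: moves to 4(W), 0(W); every one is W ⇒ L
n=6: can move to 5, which is L ⇒ W
n=7: moves to 6(W), 2(W), 0(W); every one is W ⇒ L
n=8: can move to 7, which is L ⇒ W
n=9: can move to 1, which is L ⇒ W
n=10: can move to 5, which is L ⇒ W
n=11: can move to 3, which is L ⇒ W
n=12: can move to 7, which is L ⇒ W
n=13: can move to 5, which is L ⇒ W
n=14: can move to 7, which is L ⇒ W
n=15: can move to 7, which is L ⇒ W
n=16: moves to 15(W), 11(W), 9(W), 8(W); every one is W ⇒ L
n=17: can move to 16, which is L ⇒ W
n=18: moves to 17(W), 13(W), 11(W), 10(W); every one is W ⇒ L
n=19: can move to 18, which is L ⇒ W
n=20: moves to 19(W), 15(W), 13(W), 12(W); every one is W ⇒ L
n=21: can move to 20, which is L ⇒ W
n=22: moves to 21(W), 17(W), 15(W), 14(W); every one is W ⇒ L
n=23: can move to 22, which is L ⇒ W
n=24: can move to 16, which is L ⇒ W
n=25: can move to 20, which is L ⇒ W
Reading off the rows marked L gives the requested list; there are 8 such values of n.

1, 3, 5, 7, 16, 18, 20, 22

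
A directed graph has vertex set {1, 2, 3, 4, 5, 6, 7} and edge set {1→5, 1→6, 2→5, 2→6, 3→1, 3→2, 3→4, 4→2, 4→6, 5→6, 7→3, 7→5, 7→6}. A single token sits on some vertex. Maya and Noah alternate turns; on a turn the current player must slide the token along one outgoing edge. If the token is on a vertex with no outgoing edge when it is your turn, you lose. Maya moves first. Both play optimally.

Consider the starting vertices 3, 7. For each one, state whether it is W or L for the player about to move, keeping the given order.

Use the standard recursion: the mover loses at a terminal position; elsewhere, the mover wins exactly when some move hands the opponent an L position.
Every edge goes from a vertex to one that appears earlier in the order 6, 5, 2, 1, 4, 3, 7, so processing vertices in that order labels each vertex after all of its successors.
6: no outgoing edge → L
5: can move to 6, which is L ⇒ W
2: can move to 6, which is L ⇒ W
1: can move to 6, which is L ⇒ W
4: can move to 6, which is L ⇒ W
3: moves to 4(W), 1(W), 2(W); every one is W ⇒ L
7: can move to 3, which is L ⇒ W

3: L, 7: W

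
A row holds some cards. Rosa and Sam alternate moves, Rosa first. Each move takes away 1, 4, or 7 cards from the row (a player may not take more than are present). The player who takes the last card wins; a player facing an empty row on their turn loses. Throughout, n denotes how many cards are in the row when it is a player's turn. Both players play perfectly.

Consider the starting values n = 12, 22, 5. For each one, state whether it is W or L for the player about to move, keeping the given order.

Compute win/loss labels from the base case upward. A position with no move is L. Any other position is W if it can reach an L in one move, else L.
n=0: no move → L
n=1: can move to 0, which is L ⇒ W
n=2: the only move is to 1(W), a W ⇒ L
n=3: can move to 2, which is L ⇒ W
n=4: can move to 0, which is L ⇒ W
n=5: moves to 4(W), 1(W); every one is W ⇒ L
n=6: can move to 5, which is L ⇒ W
n=7: can move to 0, which is L ⇒ W
n=8: moves to 7(W), 4(W), 1(W); every one is W ⇒ L
n=9: can move to 8, which is L ⇒ W
n=10: moves to 9(W), 6(W), 3(W); every one is W ⇒ L
n=11: can move to 10, which is L ⇒ W
n=12: can move to 8, which is L ⇒ W
n=13: moves to 12(W), 9(W), 6(W); every one is W ⇒ L
n=14: can move to 13, which is L ⇒ W
n=15: can move to 8, which is L ⇒ W
n=16: moves to 15(W), 12(W), 9(W); every one is W ⇒ L
n=17: can move to 16, which is L ⇒ W
n=18: moves to 17(W), 14(W), 11(W); every one is W ⇒ L
n=19: can move to 18, which is L ⇒ W
n=20: can move to 16, which is L ⇒ W
n=21: moves to 20(W), 17(W), 14(W); every one is W ⇒ L
n=22: can move to 21, which is L ⇒ W

12: W, 22: W, 5: L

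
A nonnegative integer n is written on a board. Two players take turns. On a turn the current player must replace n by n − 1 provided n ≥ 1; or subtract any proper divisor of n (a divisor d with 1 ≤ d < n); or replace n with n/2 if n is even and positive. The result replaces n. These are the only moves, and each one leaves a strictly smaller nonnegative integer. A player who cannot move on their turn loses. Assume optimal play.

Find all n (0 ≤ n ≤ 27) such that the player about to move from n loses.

Use the standard recursion: the mover loses at a terminal position; elsewhere, the mover wins exactly when some move hands the opponent an L position.
n=0: no move → L
n=1: →0(L), so W
n=2: →1(W) only, which is W, so L
n=3: →2(L), so W
n=4: →2(L), so W
n=5: →4(W) only, which is W, so L
n=6: →5(L), so W
n=7: →6(W) only, which is W, so L
n=8: →7(L), so W
n=9: →6(W), 8(W) — all W, so L
n=10: →5(L), so W
n=11: →10(W) only, which is W, so L
n=12: →9(L), so W
n=13: →12(W) only, which is W, so L
n=14: →7(L), so W
n=15: →10(W), 12(W), 14(W) — all W, so L
n=16: →15(L), so W
n=17: →16(W) only, which is W, so L
n=18: →9(L), so W
n=19: →18(W) only, which is W, so L
n=20: →15(L), so W
n=21: →14(W), 18(W), 20(W) — all W, so L
n=22: →11(L), so W
n=23: →22(W) only, which is W, so L
n=24: →21(L), so W
n=25: →20(W), 24(W) — all W, so L
n=26: →13(L), so W
n=27: →18(W), 24(W), 26(W) — all W, so L
Reading off the rows marked L gives the requested list; there are 14 such values of n.

0, 2, 5, 7, 9, 11, 13, 15, 17, 19, 21, 23, 25, 27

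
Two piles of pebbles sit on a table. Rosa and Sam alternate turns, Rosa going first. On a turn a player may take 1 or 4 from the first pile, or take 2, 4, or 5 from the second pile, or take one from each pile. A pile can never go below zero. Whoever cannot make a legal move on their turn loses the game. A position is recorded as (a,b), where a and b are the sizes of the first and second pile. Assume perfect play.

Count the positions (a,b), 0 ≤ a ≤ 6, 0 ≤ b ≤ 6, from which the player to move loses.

Positions with no move are L. A position that does have a move is losing for the player to move precisely when every available move leads to a winning position for the opponent. Fill in the labels:
Every move lowers a or b (never raises either), so fill the grid row by row in increasing a, and left to right within a row: each cell's successors are then already labelled.
      b=0  b=1  b=2  b=3  b=4  b=5  b=6
a=0:    L    L    W    W    W    W    W
a=1:    W    W    W    L    L    W    W
a=2:    L    L    W    W    W    W    W
a=3:    W    W    W    L    L    W    W
a=4:    W    W    L    W    W    W    W
a=5:    L    L    W    W    W    W    W
a=6:    W    W    W    L    L    W    W
Cells with no legal move (terminal, hence L): (0,0), (0,1).
The remaining L cells, each justified by listing all of its moves:
(1,3): L (options (0,3)(W), (1,1)(W), (0,2)(W) are all W)
(1,4): L (options (0,4)(W), (1,2)(W), (1,0)(W), (0,3)(W) are all W)
(2,0): L (sole option (1,0)(W) is W)
(2,1): L (options (1,1)(W), (1,0)(W) are all W)
(3,3): L (options (2,3)(W), (3,1)(W), (2,2)(W) are all W)
(3,4): L (options (2,4)(W), (3,2)(W), (3,0)(W), (2,3)(W) are all W)
(4,2): L (options (3,2)(W), (0,2)(W), (4,0)(W), (3,1)(W) are all W)
(5,0): L (options (4,0)(W), (1,0)(W) are all W)
(5,1): L (options (4,1)(W), (1,1)(W), (4,0)(W) are all W)
(6,3): L (options (5,3)(W), (2,3)(W), (6,1)(W), (5,2)(W) are all W)
(6,4): L (options (5,4)(W), (2,4)(W), (6,2)(W), (6,0)(W), (5,3)(W) are all W)
Every other cell has at least one move into one of the L cells above, so it is W.
L cells per row: a=0: 2, a=1: 2, a=2: 2, a=3: 2, a=4: 1, a=5: 2, a=6: 2; total 13.

13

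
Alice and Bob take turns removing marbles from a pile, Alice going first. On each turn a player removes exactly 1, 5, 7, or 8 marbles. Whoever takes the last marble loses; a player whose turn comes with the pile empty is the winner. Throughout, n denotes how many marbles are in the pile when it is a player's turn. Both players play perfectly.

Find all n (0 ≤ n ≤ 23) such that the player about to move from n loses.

1, 3, 5, 7, 16, 18, 20, 22

Build the W/L table. Terminal = W. A non-terminal position is W if it has a move to some L; otherwise it is L.
n=0: no move; the opponent has just taken the last marble and therefore loses → W
n=1: the only move is to 0(W), a W ⇒ L
n=2: can move to 1, which is L ⇒ W
n=3: the only move is to 2(W), a W ⇒ L
n=4: can move to 3, which is L ⇒ W
n=5: moves to 4(W), 0(W); every one is W ⇒ L
n=6: can move to 5, which is L ⇒ W
n=7: moves to 6(W), 2(W), 0(W); every one is W ⇒ L
n=8: can move to 7, which is L ⇒ W
n=9: can move to 1, which is L ⇒ W
n=10: can move to 5, which is L ⇒ W
n=11: can move to 3, which is L ⇒ W
n=12: can move to 7, which is L ⇒ W
n=13: can move to 5, which is L ⇒ W
n=14: can move to 7, which is L ⇒ W
n=15: can move to 7, which is L ⇒ W
n=16: moves to 15(W), 11(W), 9(W), 8(W); every one is W ⇒ L
n=17: can move to 16, which is L ⇒ W
n=18: moves to 17(W), 13(W), 11(W), 10(W); every one is W ⇒ L
n=19: can move to 18, which is L ⇒ W
n=20: moves to 19(W), 15(W), 13(W), 12(W); every one is W ⇒ L
n=21: can move to 20, which is L ⇒ W
n=22: moves to 21(W), 17(W), 15(W), 14(W); every one is W ⇒ L
n=23: can move to 22, which is L ⇒ W
Reading off the rows marked L gives the requested list; there are 8 such values of n.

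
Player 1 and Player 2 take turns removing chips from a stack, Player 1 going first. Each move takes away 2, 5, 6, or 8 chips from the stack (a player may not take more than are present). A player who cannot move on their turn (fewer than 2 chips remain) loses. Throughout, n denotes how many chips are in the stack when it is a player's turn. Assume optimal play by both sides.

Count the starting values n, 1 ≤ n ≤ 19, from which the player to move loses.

6

Label each position W (a win for the player to move) or L (a loss). A position with no legal move is L; any other position is W exactly when some move reaches an L, and L when every move reaches a W.
n=0: no move → L
n=1: no move → L
n=2: reaches L-position 0 → W
n=3: reaches L-position 1 → W
n=4: only reaches 2(W), which is W → L
n=5: reaches L-position 0 → W
n=6: reaches L-position 4 → W
n=7: reaches L-position 1 → W
n=8: reaches L-position 0 → W
n=9: reaches L-position 4 → W
n=10: reaches L-position 4 → W
n=11: only reaches 9(W), 6(W), 5(W), 3(W), all W → L
n=12: reaches L-position 4 → W
n=13: reaches L-position 11 → W
n=14: only reaches 12(W), 9(W), 8(W), 6(W), all W → L
n=15: only reaches 13(W), 10(W), 9(W), 7(W), all W → L
n=16: reaches L-position 14 → W
n=17: reaches L-position 15 → W
n=18: only reaches 16(W), 13(W), 12(W), 10(W), all W → L
n=19: reaches L-position 14 → W
L entries with 1 ≤ n ≤ 19 (n=0 is outside the asked range and is not counted): n = 1, 4, 11, 14, 15, 18; that makes 6.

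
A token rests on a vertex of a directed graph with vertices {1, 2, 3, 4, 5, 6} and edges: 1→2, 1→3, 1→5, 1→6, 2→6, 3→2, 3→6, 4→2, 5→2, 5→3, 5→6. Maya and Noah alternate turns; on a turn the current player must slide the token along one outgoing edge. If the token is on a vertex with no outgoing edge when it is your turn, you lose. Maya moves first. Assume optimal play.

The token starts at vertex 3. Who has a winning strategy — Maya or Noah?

Maya wins.

Positions with no move are L. A position that does have a move is losing for the player to move precisely when every available move leads to a winning position for the opponent. Fill in the labels:
Every edge goes from a vertex to one that appears earlier in the order 6, 2, 3, 5, 1, 4, so processing vertices in that order labels each vertex after all of its successors.
6: no outgoing edge → L
2: can move to 6, which is L ⇒ W
3: can move to 6, which is L ⇒ W
5: can move to 6, which is L ⇒ W
1: can move to 6, which is L ⇒ W
4: the only move is to 2(W), a W ⇒ L
The starting position 3 is W: Maya should move to 6, handing over an L position.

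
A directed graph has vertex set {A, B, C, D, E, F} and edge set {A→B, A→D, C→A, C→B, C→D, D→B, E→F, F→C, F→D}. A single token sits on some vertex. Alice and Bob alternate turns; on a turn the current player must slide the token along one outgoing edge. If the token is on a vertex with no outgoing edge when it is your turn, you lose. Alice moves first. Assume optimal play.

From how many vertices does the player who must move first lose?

2

Use the standard recursion: the mover loses at a terminal position; elsewhere, the mover wins exactly when some move hands the opponent an L position.
Every edge goes from a vertex to one that appears earlier in the order B, D, A, C, F, E, so processing vertices in that order labels each vertex after all of its successors.
B: no outgoing edge → L
D: can move to B, which is L ⇒ W
A: can move to B, which is L ⇒ W
C: can move to B, which is L ⇒ W
F: moves to C(W), D(W); every one is W ⇒ L
E: can move to F, which is L ⇒ W
The L vertices are B, F; that is 2 in all.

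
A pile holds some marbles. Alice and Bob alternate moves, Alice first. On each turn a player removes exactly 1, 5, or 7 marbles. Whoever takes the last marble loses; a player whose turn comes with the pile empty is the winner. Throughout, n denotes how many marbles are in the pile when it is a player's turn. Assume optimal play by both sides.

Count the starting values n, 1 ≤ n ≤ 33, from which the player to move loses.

Work bottom-up. With no move the player to move wins. Otherwise the position is W if at least one move leads to an L position for the opponent, and L if every move leads to a W.
n=0: no move; the opponent has just taken the last marble and therefore loses → W
n=1: →0(W) only, which is W, so L
n=2: →1(L), so W
n=3: →2(W) only, which is W, so L
n=4: →3(L), so W
n=5: →4(W), 0(W) — all W, so L
n=6: →5(L), so W
n=7: →6(W), 2(W), 0(W) — all W, so L
n=8: →7(L), so W
n=9: →8(W), 4(W), 2(W) — all W, so L
n=10: →9(L), so W
n=11: →10(W), 6(W), 4(W) — all W, so L
n=12: →11(L), so W
n=13: →12(W), 8(W), 6(W) — all W, so L
n=14: →13(L), so W
n=15: →14(W), 10(W), 8(W) — all W, so L
n=16: →15(L), so W
n=17: →16(W), 12(W), 10(W) — all W, so L
n=18: →17(L), so W
n=19: →18(W), 14(W), 12(W) — all W, so L
n=20: →19(L), so W
n=21: →20(W), 16(W), 14(W) — all W, so L
n=22: →21(L), so W
n=23: →22(W), 18(W), 16(W) — all W, so L
n=24: →23(L), so W
n=25: →24(W), 20(W), 18(W) — all W, so L
n=26: →25(L), so W
n=27: →26(W), 22(W), 20(W) — all W, so L
n=28: →27(L), so W
n=29: →28(W), 24(W), 22(W) — all W, so L
n=30: →29(L), so W
n=31: →30(W), 26(W), 24(W) — all W, so L
n=32: →31(L), so W
n=33: →32(W), 28(W), 26(W) — all W, so L
L entries with 1 ≤ n ≤ 33 (the range starts at n=1): n = 1, 3, 5, 7, 9, 11, 13, 15, 17, 19, 21, 23, 25, 27, 29, 31, 33; that makes 17.

17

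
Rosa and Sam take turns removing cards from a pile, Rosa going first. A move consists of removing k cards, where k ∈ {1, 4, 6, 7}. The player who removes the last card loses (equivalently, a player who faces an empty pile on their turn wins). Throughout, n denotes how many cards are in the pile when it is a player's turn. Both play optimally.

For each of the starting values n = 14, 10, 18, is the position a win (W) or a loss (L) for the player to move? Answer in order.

Label each position W (a win for the player to move) or L (a loss). A position with no legal move is W; any other position is W exactly when some move reaches an L, and L when every move reaches a W.
n=0: no move; the opponent has just taken the last card and therefore loses → W
n=1: only reaches 0(W), which is W → L
n=2: reaches L-position 1 → W
n=3: only reaches 2(W), which is W → L
n=4: reaches L-position 3 → W
n=5: reaches L-position 1 → W
n=6: only reaches 5(W), 2(W), 0(W), all W → L
n=7: reaches L-position 6 → W
n=8: reaches L-position 1 → W
n=9: reaches L-position 3 → W
n=10: reaches L-position 6 → W
n=11: only reaches 10(W), 7(W), 5(W), 4(W), all W → L
n=12: reaches L-position 11 → W
n=13: reaches L-position 6 → W
n=14: only reaches 13(W), 10(W), 8(W), 7(W), all W → L
n=15: reaches L-position 14 → W
n=16: only reaches 15(W), 12(W), 10(W), 9(W), all W → L
n=17: reaches L-position 16 → W
n=18: reaches L-position 14 → W

14: L, 10: W, 18: W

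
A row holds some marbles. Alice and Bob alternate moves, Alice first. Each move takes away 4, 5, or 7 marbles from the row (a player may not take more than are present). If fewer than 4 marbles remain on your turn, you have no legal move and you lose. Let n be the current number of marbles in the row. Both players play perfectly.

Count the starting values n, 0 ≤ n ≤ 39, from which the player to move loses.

16

Work bottom-up. With no move the player to move loses. Otherwise the position is W if at least one move leads to an L position for the opponent, and L if every move leads to a W.
n=0: no move → L
n=1: no move → L
n=2: no move → L
n=3: no move → L
n=4: →0(L), so W
n=5: →1(L), so W
n=6: →2(L), so W
n=7: →3(L), so W
n=8: →3(L), so W
n=9: →2(L), so W
n=10: →3(L), so W
n=11: →7(W), 6(W), 4(W) — all W, so L
n=12: →8(W), 7(W), 5(W) — all W, so L
n=13: →9(W), 8(W), 6(W) — all W, so L
n=14: →10(W), 9(W), 7(W) — all W, so L
n=15: →11(L), so W
n=16: →12(L), so W
n=17: →13(L), so W
n=18: →14(L), so W
n=19: →14(L), so W
n=20: →13(L), so W
n=21: →14(L), so W
n=22: →18(W), 17(W), 15(W) — all W, so L
n=23: →19(W), 18(W), 16(W) — all W, so L
n=24: →20(W), 19(W), 17(W) — all W, so L
n=25: →21(W), 20(W), 18(W) — all W, so L
n=26: →22(L), so W
n=27: →23(L), so W
n=28: →24(L), so W
n=29: →25(L), so W
n=30: →25(L), so W
n=31: →24(L), so W
n=32: →25(L), so W
n=33: →29(W), 28(W), 26(W) — all W, so L
n=34: →30(W), 29(W), 27(W) — all W, so L
n=35: →31(W), 30(W), 28(W) — all W, so L
n=36: →32(W), 31(W), 29(W) — all W, so L
n=37: →33(L), so W
n=38: →34(L), so W
n=39: →35(L), so W
L entries with 0 ≤ n ≤ 39: n = 0, 1, 2, 3, 11, 12, 13, 14, 22, 23, 24, 25, 33, 34, 35, 36; that makes 16.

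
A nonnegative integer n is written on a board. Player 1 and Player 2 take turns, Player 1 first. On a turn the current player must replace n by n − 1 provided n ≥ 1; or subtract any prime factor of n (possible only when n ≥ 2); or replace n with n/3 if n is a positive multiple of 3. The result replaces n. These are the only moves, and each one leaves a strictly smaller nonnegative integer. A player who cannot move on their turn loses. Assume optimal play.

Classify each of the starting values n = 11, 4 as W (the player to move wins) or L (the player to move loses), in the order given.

11: W, 4: L

Positions with no move are L. A position that does have a move is losing for the player to move precisely when every available move leads to a winning position for the opponent. Fill in the labels:
n=0: no move → L
n=1: →0(L), so W
n=2: →0(L), so W
n=3: →0(L), so W
n=4: →2(W), 3(W) — all W, so L
n=5: →0(L), so W
n=6: →4(L), so W
n=7: →0(L), so W
n=8: →6(W), 7(W) — all W, so L
n=9: →8(L), so W
n=10: →8(L), so W
n=11: →0(L), so W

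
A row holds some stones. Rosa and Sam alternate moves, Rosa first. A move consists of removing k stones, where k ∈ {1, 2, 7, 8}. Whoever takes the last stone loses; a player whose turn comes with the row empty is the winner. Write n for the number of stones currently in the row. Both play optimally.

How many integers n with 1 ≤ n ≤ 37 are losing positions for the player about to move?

Label each position W (a win for the player to move) or L (a loss). A position with no legal move is W; any other position is W exactly when some move reaches an L, and L when every move reaches a W.
n=0: no move; the opponent has just taken the last stone and therefore loses → W
n=1: →0(W) only, which is W, so L
n=2: →1(L), so W
n=3: →1(L), so W
n=4: →3(W), 2(W) — all W, so L
n=5: →4(L), so W
n=6: →4(L), so W
n=7: →6(W), 5(W), 0(W) — all W, so L
n=8: →7(L), so W
n=9: →7(L), so W
n=10: →9(W), 8(W), 3(W), 2(W) — all W, so L
n=11: →10(L), so W
n=12: →10(L), so W
n=13: →12(W), 11(W), 6(W), 5(W) — all W, so L
n=14: →13(L), so W
n=15: →13(L), so W
n=16: →15(W), 14(W), 9(W), 8(W) — all W, so L
n=17: →16(L), so W
n=18: →16(L), so W
n=19: →18(W), 17(W), 12(W), 11(W) — all W, so L
n=20: →19(L), so W
n=21: →19(L), so W
n=22: →21(W), 20(W), 15(W), 14(W) — all W, so L
n=23: →22(L), so W
n=24: →22(L), so W
n=25: →24(W), 23(W), 18(W), 17(W) — all W, so L
n=26: →25(L), so W
n=27: →25(L), so W
n=28: →27(W), 26(W), 21(W), 20(W) — all W, so L
n=29: →28(L), so W
n=30: →28(L), so W
n=31: →30(W), 29(W), 24(W), 23(W) — all W, so L
n=32: →31(L), so W
n=33: →31(L), so W
n=34: →33(W), 32(W), 27(W), 26(W) — all W, so L
n=35: →34(L), so W
n=36: →34(L), so W
n=37: →36(W), 35(W), 30(W), 29(W) — all W, so L
L entries with 1 ≤ n ≤ 37 (the range starts at n=1): n = 1, 4, 7, 10, 13, 16, 19, 22, 25, 28, 31, 34, 37; that makes 13.

13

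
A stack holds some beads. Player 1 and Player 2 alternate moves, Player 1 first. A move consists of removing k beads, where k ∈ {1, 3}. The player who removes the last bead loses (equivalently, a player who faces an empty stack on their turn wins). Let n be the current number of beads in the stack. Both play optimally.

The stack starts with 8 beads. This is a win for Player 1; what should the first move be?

Remove 1, leaving 7.

Build the W/L table. Terminal = W. A non-terminal position is W if it has a move to some L; otherwise it is L.
n=0: no move; the opponent has just taken the last bead and therefore loses → W
n=1: only reaches 0(W), which is W → L
n=2: reaches L-position 1 → W
n=3: only reaches 2(W), 0(W), all W → L
n=4: reaches L-position 3 → W
n=5: only reaches 4(W), 2(W), all W → L
n=6: reaches L-position 5 → W
n=7: only reaches 6(W), 4(W), all W → L
n=8: reaches L-position 7 → W
From 8, the L positions reachable in one move are: 7, 5. Any move reaching one of these is winning.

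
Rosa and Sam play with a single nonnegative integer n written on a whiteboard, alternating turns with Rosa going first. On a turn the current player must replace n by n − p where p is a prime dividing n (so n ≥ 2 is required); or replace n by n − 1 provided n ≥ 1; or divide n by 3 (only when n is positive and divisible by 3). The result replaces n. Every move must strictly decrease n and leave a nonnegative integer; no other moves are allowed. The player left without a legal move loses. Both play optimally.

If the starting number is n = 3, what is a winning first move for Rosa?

Move to 0.

Positions with no move are L. A position that does have a move is losing for the player to move precisely when every available move leads to a winning position for the opponent. Fill in the labels:
n=0: no move → L
n=1: can move to 0, which is L ⇒ W
n=2: can move to 0, which is L ⇒ W
n=3: can move to 0, which is L ⇒ W
From 3, the L positions reachable in one move are: 0.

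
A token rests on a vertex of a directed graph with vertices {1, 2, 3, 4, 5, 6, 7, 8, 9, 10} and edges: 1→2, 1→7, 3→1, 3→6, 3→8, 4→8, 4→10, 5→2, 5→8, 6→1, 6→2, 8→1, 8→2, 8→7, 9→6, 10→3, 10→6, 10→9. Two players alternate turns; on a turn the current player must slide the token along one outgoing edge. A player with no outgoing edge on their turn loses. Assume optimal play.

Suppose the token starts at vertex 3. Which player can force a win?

Label each position W (a win for the player to move) or L (a loss). A position with no legal move is L; any other position is W exactly when some move reaches an L, and L when every move reaches a W.
Every edge goes from a vertex to one that appears earlier in the order 2, 7, 1, 8, 6, 9, 3, 5, 10, 4, so processing vertices in that order labels each vertex after all of its successors.
2: no outgoing edge → L
7: no outgoing edge → L
1: W (go to 7, an L position)
8: W (go to 7, an L position)
6: W (go to 2, an L position)
9: L (sole option 6(W) is W)
3: L (options 6(W), 8(W), 1(W) are all W)
5: W (go to 2, an L position)
10: W (go to 3, an L position)
4: L (options 10(W), 8(W) are all W)
The starting position 3 is L: whatever the player to move does, the opponent receives a W position.

The second player wins.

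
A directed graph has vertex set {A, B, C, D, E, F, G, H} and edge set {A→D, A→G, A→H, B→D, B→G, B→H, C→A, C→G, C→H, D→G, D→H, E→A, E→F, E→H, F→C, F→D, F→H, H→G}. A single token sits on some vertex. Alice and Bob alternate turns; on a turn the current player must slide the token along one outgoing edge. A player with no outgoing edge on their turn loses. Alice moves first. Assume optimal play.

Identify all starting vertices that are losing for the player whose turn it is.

F, G

Work bottom-up. With no move the player to move loses. Otherwise the position is W if at least one move leads to an L position for the opponent, and L if every move leads to a W.
Every edge goes from a vertex to one that appears earlier in the order G, H, D, A, C, F, B, E, so processing vertices in that order labels each vertex after all of its successors.
G: no outgoing edge → L
H: →G(L), so W
D: →G(L), so W
A: →G(L), so W
C: →G(L), so W
F: →C(W), D(W), H(W) — all W, so L
B: →G(L), so W
E: →F(L), so W
Reading off the rows marked L gives the requested list; there are 2 such vertices.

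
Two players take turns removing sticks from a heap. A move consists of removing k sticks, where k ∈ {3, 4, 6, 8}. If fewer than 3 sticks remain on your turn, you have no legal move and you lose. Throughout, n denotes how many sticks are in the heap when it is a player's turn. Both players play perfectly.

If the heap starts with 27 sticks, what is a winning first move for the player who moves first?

Positions with no move are L. A position that does have a move is losing for the player to move precisely when every available move leads to a winning position for the opponent. Fill in the labels:
n=0: no move → L
n=1: no move → L
n=2: no move → L
n=3: W (go to 0, an L position)
n=4: W (go to 1, an L position)
n=5: W (go to 2, an L position)
n=6: W (go to 2, an L position)
n=7: W (go to 1, an L position)
n=8: W (go to 2, an L position)
n=9: W (go to 1, an L position)
n=10: W (go to 2, an L position)
n=11: L (options 8(W), 7(W), 5(W), 3(W) are all W)
n=12: L (options 9(W), 8(W), 6(W), 4(W) are all W)
n=13: L (options 10(W), 9(W), 7(W), 5(W) are all W)
n=14: W (go to 11, an L position)
n=15: W (go to 12, an L position)
n=16: W (go to 13, an L position)
n=17: W (go to 13, an L position)
n=18: W (go to 12, an L position)
n=19: W (go to 13, an L position)
n=20: W (go to 12, an L position)
n=21: W (go to 13, an L position)
n=22: L (options 19(W), 18(W), 16(W), 14(W) are all W)
n=23: L (options 20(W), 19(W), 17(W), 15(W) are all W)
n=24: L (options 21(W), 20(W), 18(W), 16(W) are all W)
n=25: W (go to 22, an L position)
n=26: W (go to 23, an L position)
n=27: W (go to 24, an L position)
From 27, the L positions reachable in one move are: 24, 23. Any move reaching one of these is winning.

Remove 3, leaving 24.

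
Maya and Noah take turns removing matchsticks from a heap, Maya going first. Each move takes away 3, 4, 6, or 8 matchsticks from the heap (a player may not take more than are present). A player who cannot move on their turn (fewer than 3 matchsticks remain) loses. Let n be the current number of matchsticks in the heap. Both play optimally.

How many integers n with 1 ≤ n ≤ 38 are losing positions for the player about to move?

11

Compute win/loss labels from the base case upward. A position with no move is L. Any other position is W if it can reach an L in one move, else L.
n=0: no move → L
n=1: no move → L
n=2: no move → L
n=3: →0(L), so W
n=4: →1(L), so W
n=5: →2(L), so W
n=6: →2(L), so W
n=7: →1(L), so W
n=8: →2(L), so W
n=9: →1(L), so W
n=10: →2(L), so W
n=11: →8(W), 7(W), 5(W), 3(W) — all W, so L
n=12: →9(W), 8(W), 6(W), 4(W) — all W, so L
n=13: →10(W), 9(W), 7(W), 5(W) — all W, so L
n=14: →11(L), so W
n=15: →12(L), so W
n=16: →13(L), so W
n=17: →13(L), so W
n=18: →12(L), so W
n=19: →13(L), so W
n=20: →12(L), so W
n=21: →13(L), so W
n=22: →19(W), 18(W), 16(W), 14(W) — all W, so L
n=23: →20(W), 19(W), 17(W), 15(W) — all W, so L
n=24: →21(W), 20(W), 18(W), 16(W) — all W, so L
n=25: →22(L), so W
n=26: →23(L), so W
n=27: →24(L), so W
n=28: →24(L), so W
n=29: →23(L), so W
n=30: →24(L), so W
n=31: →23(L), so W
n=32: →24(L), so W
n=33: →30(W), 29(W), 27(W), 25(W) — all W, so L
n=34: →31(W), 30(W), 28(W), 26(W) — all W, so L
n=35: →32(W), 31(W), 29(W), 27(W) — all W, so L
n=36: →33(L), so W
n=37: →34(L), so W
n=38: →35(L), so W
L entries with 1 ≤ n ≤ 38 (n=0 is outside the asked range and is not counted): n = 1, 2, 11, 12, 13, 22, 23, 24, 33, 34, 35; that makes 11.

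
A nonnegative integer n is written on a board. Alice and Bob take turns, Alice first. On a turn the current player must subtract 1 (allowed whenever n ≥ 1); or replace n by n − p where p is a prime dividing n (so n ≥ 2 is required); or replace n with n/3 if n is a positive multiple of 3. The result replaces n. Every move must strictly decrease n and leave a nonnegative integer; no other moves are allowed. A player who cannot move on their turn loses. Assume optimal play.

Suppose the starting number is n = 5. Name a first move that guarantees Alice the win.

Move to 0.

Use the standard recursion: the mover loses at a terminal position; elsewhere, the mover wins exactly when some move hands the opponent an L position.
n=0: no move → L
n=1: can move to 0, which is L ⇒ W
n=2: can move to 0, which is L ⇒ W
n=3: can move to 0, which is L ⇒ W
n=4: moves to 2(W), 3(W); every one is W ⇒ L
n=5: can move to 0, which is L ⇒ W
From 5, the L positions reachable in one move are: 0, 4. Any move reaching one of these is winning.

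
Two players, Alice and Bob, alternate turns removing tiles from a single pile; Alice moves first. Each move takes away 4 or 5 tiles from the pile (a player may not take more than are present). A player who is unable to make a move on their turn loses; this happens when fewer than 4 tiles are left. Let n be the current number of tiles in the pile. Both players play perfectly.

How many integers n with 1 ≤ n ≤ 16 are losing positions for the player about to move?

Classify positions by backward induction: terminal positions (no move available) are L. From any other position, the mover wins iff some move reaches an L.
n=0: no move → L
n=1: no move → L
n=2: no move → L
n=3: no move → L
n=4: can move to 0, which is L ⇒ W
n=5: can move to 1, which is L ⇒ W
n=6: can move to 2, which is L ⇒ W
n=7: can move to 3, which is L ⇒ W
n=8: can move to 3, which is L ⇒ W
n=9: moves to 5(W), 4(W); every one is W ⇒ L
n=10: moves to 6(W), 5(W); every one is W ⇒ L
n=11: moves to 7(W), 6(W); every one is W ⇒ L
n=12: moves to 8(W), 7(W); every one is W ⇒ L
n=13: can move to 9, which is L ⇒ W
n=14: can move to 10, which is L ⇒ W
n=15: can move to 11, which is L ⇒ W
n=16: can move to 12, which is L ⇒ W
L entries with 1 ≤ n ≤ 16 (n=0 is outside the asked range and is not counted): n = 1, 2, 3, 9, 10, 11, 12; that makes 7.

7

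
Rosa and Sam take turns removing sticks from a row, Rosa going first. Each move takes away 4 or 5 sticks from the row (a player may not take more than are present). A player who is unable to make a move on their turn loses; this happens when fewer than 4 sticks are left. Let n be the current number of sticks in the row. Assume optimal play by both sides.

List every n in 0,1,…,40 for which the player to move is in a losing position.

Work bottom-up. With no move the player to move loses. Otherwise the position is W if at least one move leads to an L position for the opponent, and L if every move leads to a W.
n=0: no move → L
n=1: no move → L
n=2: no move → L
n=3: no move → L
n=4: reaches L-position 0 → W
n=5: reaches L-position 1 → W
n=6: reaches L-position 2 → W
n=7: reaches L-position 3 → W
n=8: reaches L-position 3 → W
n=9: only reaches 5(W), 4(W), all W → L
n=10: only reaches 6(W), 5(W), all W → L
n=11: only reaches 7(W), 6(W), all W → L
n=12: only reaches 8(W), 7(W), all W → L
n=13: reaches L-position 9 → W
n=14: reaches L-position 10 → W
n=15: reaches L-position 11 → W
n=16: reaches L-position 12 → W
n=17: reaches L-position 12 → W
n=18: only reaches 14(W), 13(W), all W → L
n=19: only reaches 15(W), 14(W), all W → L
n=20: only reaches 16(W), 15(W), all W → L
n=21: only reaches 17(W), 16(W), all W → L
n=22: reaches L-position 18 → W
n=23: reaches L-position 19 → W
n=24: reaches L-position 20 → W
n=25: reaches L-position 21 → W
n=26: reaches L-position 21 → W
n=27: only reaches 23(W), 22(W), all W → L
n=28: only reaches 24(W), 23(W), all W → L
n=29: only reaches 25(W), 24(W), all W → L
n=30: only reaches 26(W), 25(W), all W → L
n=31: reaches L-position 27 → W
n=32: reaches L-position 28 → W
n=33: reaches L-position 29 → W
n=34: reaches L-position 30 → W
n=35: reaches L-position 30 → W
n=36: only reaches 32(W), 31(W), all W → L
n=37: only reaches 33(W), 32(W), all W → L
n=38: only reaches 34(W), 33(W), all W → L
n=39: only reaches 35(W), 34(W), all W → L
n=40: reaches L-position 36 → W
The losing starting values of n are exactly the entries labelled L in this table (20 of them).

0, 1, 2, 3, 9, 10, 11, 12, 18, 19, 20, 21, 27, 28, 29, 30, 36, 37, 38, 39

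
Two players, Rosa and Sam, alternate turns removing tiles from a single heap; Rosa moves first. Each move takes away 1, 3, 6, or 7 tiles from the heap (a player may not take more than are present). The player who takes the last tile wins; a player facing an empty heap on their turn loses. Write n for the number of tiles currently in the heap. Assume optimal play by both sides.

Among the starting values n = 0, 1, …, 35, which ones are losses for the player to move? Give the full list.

Compute win/loss labels from the base case upward. A position with no move is L. Any other position is W if it can reach an L in one move, else L.
n=0: no move → L
n=1: →0(L), so W
n=2: →1(W) only, which is W, so L
n=3: →2(L), so W
n=4: →3(W), 1(W) — all W, so L
n=5: →4(L), so W
n=6: →0(L), so W
n=7: →4(L), so W
n=8: →2(L), so W
n=9: →2(L), so W
n=10: →4(L), so W
n=11: →4(L), so W
n=12: →11(W), 9(W), 6(W), 5(W) — all W, so L
n=13: →12(L), so W
n=14: →13(W), 11(W), 8(W), 7(W) — all W, so L
n=15: →14(L), so W
n=16: →15(W), 13(W), 10(W), 9(W) — all W, so L
n=17: →16(L), so W
n=18: →12(L), so W
n=19: →16(L), so W
n=20: →14(L), so W
n=21: →14(L), so W
n=22: →16(L), so W
n=23: →16(L), so W
n=24: →23(W), 21(W), 18(W), 17(W) — all W, so L
n=25: →24(L), so W
n=26: →25(W), 23(W), 20(W), 19(W) — all W, so L
n=27: →26(L), so W
n=28: →27(W), 25(W), 22(W), 21(W) — all W, so L
n=29: →28(L), so W
n=30: →24(L), so W
n=31: →28(L), so W
n=32: →26(L), so W
n=33: →26(L), so W
n=34: →28(L), so W
n=35: →28(L), so W
Reading off the rows marked L gives the requested list; there are 9 such values of n.

0, 2, 4, 12, 14, 16, 24, 26, 28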